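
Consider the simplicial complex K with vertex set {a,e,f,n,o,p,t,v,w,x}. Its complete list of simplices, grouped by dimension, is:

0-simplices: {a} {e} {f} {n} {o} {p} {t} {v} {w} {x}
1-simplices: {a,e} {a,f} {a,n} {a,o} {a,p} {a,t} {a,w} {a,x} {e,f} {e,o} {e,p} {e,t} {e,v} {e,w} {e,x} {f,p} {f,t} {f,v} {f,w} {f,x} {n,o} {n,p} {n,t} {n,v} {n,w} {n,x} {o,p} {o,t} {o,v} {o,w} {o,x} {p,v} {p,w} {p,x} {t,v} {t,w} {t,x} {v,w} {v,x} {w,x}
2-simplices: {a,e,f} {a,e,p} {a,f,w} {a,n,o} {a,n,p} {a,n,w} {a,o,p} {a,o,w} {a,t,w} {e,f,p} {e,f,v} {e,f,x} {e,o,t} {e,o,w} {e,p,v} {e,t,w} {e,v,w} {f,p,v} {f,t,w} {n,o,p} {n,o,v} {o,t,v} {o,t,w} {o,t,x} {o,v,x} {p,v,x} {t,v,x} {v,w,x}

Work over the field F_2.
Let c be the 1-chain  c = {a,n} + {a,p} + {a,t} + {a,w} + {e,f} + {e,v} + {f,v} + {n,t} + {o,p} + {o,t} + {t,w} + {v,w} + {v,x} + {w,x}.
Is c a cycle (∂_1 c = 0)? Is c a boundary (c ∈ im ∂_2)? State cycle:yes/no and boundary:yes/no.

cycle:yes boundary:no

n_0=10 n_1=40 n_2=28  [Z2]
∂1: piv[ae,af,an,ao,ap,at,aw,ax,ev] rk=9  ker:ef,eo,ep,et,ew,ex,fp,ft,fv,fw,fx,no,np,nt,nv,nw,nx,op,ot,ov,ow,ox,pv,pw,px,tv,tw,tx,vw,vx,wx
∂2: piv[aef,aep,afw,ano,anp,anw,aop,aow,atw,efp,efv,efx,eot,eow,epv,etw,evw,ftw,nov,otv,otx,ovx,pvx,vwx] rk=24  ker:fpv,nop,otw,tvx
∂1c = 0
c vs im∂2: residual ≠ 0 ⇒ not boundary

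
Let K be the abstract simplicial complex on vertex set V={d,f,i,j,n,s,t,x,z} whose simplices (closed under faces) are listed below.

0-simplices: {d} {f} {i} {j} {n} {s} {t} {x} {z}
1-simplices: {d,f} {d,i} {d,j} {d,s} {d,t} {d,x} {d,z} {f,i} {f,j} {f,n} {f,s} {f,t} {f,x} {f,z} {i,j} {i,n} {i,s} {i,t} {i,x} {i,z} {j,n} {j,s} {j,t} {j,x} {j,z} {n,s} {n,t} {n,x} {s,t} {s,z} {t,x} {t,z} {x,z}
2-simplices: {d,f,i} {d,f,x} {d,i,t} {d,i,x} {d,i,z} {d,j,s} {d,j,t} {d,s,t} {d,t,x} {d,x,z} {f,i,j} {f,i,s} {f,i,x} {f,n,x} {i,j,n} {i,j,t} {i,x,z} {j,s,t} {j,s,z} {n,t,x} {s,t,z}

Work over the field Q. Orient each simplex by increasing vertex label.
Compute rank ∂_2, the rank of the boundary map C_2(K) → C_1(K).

n_0=9 n_1=33 n_2=21  [Q]
∂1: piv[df,di,dj,ds,dt,dx,dz,fn] rk=8  ker:fi,fj,fs,ft,fx,fz,ij,in,is,it,ix,iz,jn,js,jt,jx,jz,ns,nt,nx,st,sz,tx,tz,xz
∂2: piv[dfi,dfx,dit,dix,diz,djs,djt,dst,dtx,dxz,fij,fis,fnx,ijn,ijt,jsz,ntx,stz] rk=18  ker:fix,ixz,jst
rk∂_2=18

rank∂_2=18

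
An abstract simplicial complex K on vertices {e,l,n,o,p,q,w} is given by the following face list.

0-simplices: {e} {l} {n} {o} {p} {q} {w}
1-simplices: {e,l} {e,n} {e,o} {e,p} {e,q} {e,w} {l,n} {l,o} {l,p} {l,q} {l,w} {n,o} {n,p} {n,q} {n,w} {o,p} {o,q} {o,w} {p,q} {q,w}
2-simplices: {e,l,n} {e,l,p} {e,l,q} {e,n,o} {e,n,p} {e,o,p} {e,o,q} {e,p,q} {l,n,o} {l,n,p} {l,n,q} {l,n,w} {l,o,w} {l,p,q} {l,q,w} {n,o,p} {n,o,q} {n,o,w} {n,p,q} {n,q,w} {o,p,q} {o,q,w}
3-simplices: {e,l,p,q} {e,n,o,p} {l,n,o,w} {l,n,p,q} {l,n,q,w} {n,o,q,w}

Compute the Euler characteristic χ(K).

χ(K)=3

n_0=7 n_1=20 n_2=22 n_3=6
χ=+7−20+22−6=3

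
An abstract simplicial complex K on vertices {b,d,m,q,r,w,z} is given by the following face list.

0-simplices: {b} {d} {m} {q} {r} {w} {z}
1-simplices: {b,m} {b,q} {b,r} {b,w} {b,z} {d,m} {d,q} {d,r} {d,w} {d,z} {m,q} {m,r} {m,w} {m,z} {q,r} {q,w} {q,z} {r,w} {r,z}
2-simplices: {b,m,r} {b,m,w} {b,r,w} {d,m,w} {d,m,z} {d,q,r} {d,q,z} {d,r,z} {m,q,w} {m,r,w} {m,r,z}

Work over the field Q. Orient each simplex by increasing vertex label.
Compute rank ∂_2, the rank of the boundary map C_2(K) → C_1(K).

n_0=7 n_1=19 n_2=11  [Q]
∂1: piv[bm,bq,br,bw,bz,dm] rk=6  ker:dq,dr,dw,dz,mq,mr,mw,mz,qr,qw,qz,rw,rz
∂2: piv[bmr,bmw,brw,dmw,dmz,dqr,dqz,drz,mqw,mrz] rk=10  ker:mrw
rk∂_2=10

rank∂_2=10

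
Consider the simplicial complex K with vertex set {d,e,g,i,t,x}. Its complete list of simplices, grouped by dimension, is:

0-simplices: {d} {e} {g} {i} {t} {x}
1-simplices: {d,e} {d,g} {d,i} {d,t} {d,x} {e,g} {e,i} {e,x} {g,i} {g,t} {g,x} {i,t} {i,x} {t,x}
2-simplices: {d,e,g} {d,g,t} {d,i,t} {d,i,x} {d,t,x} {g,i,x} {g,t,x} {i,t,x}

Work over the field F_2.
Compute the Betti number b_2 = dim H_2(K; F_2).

b_2=1

n_0=6 n_1=14 n_2=8  [Z2]
∂1: piv[de,dg,di,dt,dx] rk=5  ker:eg,ei,ex,gi,gt,gx,it,ix,tx
∂2: piv[deg,dgt,dit,dix,dtx,gix,gtx] rk=7  ker:itx
b_2=(8−7)−0=1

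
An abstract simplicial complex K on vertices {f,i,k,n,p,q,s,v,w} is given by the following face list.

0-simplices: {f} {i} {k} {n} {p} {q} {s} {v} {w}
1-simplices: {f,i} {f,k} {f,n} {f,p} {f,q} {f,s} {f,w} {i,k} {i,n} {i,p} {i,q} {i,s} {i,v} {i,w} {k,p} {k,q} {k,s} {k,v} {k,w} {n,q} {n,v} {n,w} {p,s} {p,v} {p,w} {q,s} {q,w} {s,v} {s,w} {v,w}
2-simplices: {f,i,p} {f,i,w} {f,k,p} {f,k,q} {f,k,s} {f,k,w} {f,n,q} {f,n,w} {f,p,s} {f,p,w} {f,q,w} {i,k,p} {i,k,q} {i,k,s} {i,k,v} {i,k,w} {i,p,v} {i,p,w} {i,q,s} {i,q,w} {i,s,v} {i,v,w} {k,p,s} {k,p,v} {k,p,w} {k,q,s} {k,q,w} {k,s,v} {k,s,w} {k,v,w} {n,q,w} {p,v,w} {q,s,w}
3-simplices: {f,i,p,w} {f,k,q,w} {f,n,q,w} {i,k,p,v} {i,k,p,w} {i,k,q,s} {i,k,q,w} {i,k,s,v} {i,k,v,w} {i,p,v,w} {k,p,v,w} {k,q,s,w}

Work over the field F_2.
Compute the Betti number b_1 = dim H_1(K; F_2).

n_0=9 n_1=30 n_2=33 n_3=12  [Z2]
∂1: piv[fi,fk,fn,fp,fq,fs,fw,iv] rk=8  ker:ik,in,ip,iq,is,iw,kp,kq,ks,kv,kw,nq,nv,nw,ps,pv,pw,qs,qw,sv,sw,vw
∂2: piv[fip,fiw,fkp,fkq,fks,fkw,fnq,fnw,fps,fpw,fqw,ikp,ikq,iks,ikv,ipv,iqs,isv,ivw,ksw] rk=20  ker:ikw,ipw,iqw,kps,kpv,kpw,kqs,kqw,ksv,kvw,nqw,pvw,qsw
∂3: piv[fipw,fkqw,fnqw,ikpv,ikpw,ikqs,ikqw,iksv,ikvw,ipvw,kqsw] rk=11  ker:kpvw
b_1=(30−8)−20=2

b_1=2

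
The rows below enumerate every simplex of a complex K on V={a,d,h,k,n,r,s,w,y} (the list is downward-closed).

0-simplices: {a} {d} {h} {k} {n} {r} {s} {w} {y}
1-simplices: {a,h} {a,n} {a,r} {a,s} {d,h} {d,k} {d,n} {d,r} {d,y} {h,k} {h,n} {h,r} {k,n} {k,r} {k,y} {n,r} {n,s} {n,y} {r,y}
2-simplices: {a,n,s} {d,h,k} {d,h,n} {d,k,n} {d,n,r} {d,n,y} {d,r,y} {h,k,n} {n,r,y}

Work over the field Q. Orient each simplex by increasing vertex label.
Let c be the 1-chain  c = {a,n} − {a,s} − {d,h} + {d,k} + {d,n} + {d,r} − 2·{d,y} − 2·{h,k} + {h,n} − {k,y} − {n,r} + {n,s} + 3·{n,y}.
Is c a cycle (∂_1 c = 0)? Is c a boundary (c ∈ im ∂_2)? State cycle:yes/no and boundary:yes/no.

cycle:yes boundary:no

n_0=9 n_1=19 n_2=9  [Q]
∂1: piv[ah,an,ar,as,dh,dk,dy] rk=7  ker:dn,dr,hk,hn,hr,kn,kr,ky,nr,ns,ny,ry
∂2: piv[ans,dhk,dhn,dkn,dnr,dny,dry] rk=7  ker:hkn,nry
∂1c = 0
c vs im∂2: residual ≠ 0 ⇒ not boundary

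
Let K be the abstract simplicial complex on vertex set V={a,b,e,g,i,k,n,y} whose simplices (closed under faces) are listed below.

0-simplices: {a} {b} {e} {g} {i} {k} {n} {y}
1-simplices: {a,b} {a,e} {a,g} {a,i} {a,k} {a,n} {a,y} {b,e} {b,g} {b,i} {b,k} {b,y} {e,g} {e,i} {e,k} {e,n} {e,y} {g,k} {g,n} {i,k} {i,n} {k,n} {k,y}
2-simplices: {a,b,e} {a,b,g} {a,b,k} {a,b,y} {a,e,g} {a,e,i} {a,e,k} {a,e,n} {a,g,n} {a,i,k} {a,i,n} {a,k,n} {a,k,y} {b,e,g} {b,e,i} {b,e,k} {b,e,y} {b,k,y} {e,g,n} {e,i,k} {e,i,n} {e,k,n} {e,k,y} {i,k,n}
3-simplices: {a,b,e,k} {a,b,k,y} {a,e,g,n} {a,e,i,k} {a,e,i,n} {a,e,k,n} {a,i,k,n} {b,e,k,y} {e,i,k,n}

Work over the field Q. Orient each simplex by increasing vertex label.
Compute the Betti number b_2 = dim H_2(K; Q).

n_0=8 n_1=23 n_2=24 n_3=9  [Q]
∂1: piv[ab,ae,ag,ai,ak,an,ay] rk=7  ker:be,bg,bi,bk,by,eg,ei,ek,en,ey,gk,gn,ik,in,kn,ky
∂2: piv[abe,abg,abk,aby,aeg,aei,aek,aen,agn,aik,ain,akn,aky,bei,bey] rk=15  ker:beg,bek,bky,egn,eik,ein,ekn,eky,ikn
∂3: piv[abek,abky,aegn,aeik,aein,aekn,aikn,beky] rk=8  ker:eikn
b_2=(24−15)−8=1

b_2=1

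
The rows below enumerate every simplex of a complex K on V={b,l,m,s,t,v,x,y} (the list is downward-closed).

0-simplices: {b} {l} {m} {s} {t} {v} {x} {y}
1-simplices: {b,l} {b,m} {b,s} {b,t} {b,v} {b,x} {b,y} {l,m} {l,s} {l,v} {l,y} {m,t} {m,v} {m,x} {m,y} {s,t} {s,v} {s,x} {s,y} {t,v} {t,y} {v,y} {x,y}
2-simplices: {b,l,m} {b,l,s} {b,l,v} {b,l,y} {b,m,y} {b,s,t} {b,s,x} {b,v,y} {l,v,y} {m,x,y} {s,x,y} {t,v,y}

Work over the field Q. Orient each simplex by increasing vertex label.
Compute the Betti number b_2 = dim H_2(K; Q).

b_2=1

n_0=8 n_1=23 n_2=12  [Q]
∂1: piv[bl,bm,bs,bt,bv,bx,by] rk=7  ker:lm,ls,lv,ly,mt,mv,mx,my,st,sv,sx,sy,tv,ty,vy,xy
∂2: piv[blm,bls,blv,bly,bmy,bst,bsx,bvy,mxy,sxy,tvy] rk=11  ker:lvy
b_2=(12−11)−0=1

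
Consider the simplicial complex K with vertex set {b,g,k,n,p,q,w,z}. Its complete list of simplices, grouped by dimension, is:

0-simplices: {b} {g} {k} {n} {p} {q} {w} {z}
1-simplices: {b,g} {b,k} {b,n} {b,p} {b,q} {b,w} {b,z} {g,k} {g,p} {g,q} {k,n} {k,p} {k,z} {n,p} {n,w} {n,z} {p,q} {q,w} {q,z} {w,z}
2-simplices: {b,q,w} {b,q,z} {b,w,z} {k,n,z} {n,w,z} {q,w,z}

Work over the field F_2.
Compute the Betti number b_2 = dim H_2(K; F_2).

b_2=1

n_0=8 n_1=20 n_2=6  [Z2]
∂1: piv[bg,bk,bn,bp,bq,bw,bz] rk=7  ker:gk,gp,gq,kn,kp,kz,np,nw,nz,pq,qw,qz,wz
∂2: piv[bqw,bqz,bwz,knz,nwz] rk=5  ker:qwz
b_2=(6−5)−0=1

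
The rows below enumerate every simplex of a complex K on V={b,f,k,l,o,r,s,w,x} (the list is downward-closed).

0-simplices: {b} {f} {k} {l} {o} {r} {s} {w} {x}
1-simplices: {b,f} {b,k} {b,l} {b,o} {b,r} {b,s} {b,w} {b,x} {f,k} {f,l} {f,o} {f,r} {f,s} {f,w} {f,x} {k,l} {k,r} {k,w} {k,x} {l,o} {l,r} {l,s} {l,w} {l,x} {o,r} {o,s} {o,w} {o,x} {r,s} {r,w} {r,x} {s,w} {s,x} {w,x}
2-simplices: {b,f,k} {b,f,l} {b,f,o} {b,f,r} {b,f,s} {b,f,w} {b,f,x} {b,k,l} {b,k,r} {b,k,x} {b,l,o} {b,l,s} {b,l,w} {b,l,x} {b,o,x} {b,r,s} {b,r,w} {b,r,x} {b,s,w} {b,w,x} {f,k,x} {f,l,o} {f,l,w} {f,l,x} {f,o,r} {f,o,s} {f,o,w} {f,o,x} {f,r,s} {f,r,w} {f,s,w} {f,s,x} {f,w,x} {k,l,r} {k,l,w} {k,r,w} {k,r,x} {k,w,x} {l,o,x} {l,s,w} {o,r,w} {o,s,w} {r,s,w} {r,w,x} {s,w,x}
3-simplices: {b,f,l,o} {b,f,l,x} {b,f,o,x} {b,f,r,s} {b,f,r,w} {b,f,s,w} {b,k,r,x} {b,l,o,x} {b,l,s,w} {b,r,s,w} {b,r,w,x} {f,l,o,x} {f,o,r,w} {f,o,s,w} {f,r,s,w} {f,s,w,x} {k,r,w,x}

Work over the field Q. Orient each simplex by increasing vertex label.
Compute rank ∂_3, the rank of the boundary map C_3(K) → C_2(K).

n_0=9 n_1=34 n_2=45 n_3=17  [Q]
∂1: piv[bf,bk,bl,bo,br,bs,bw,bx] rk=8  ker:fk,fl,fo,fr,fs,fw,fx,kl,kr,kw,kx,lo,lr,ls,lw,lx,or,os,ow,ox,rs,rw,rx,sw,sx,wx
∂2: piv[bfk,bfl,bfo,bfr,bfs,bfw,bfx,bkl,bkr,bkx,blo,bls,blw,blx,box,brs,brw,brx,bsw,bwx,for,fos,fow,fsx,klr,klw] rk=26  ker:fkx,flo,flw,flx,fox,frs,frw,fsw,fwx,krw,krx,kwx,lox,lsw,orw,osw,rsw,rwx,swx
∂3: piv[bflo,bflx,bfox,bfrs,bfrw,bfsw,bkrx,blox,blsw,brsw,brwx,forw,fosw,fswx,krwx] rk=15  ker:flox,frsw
rk∂_3=15

rank∂_3=15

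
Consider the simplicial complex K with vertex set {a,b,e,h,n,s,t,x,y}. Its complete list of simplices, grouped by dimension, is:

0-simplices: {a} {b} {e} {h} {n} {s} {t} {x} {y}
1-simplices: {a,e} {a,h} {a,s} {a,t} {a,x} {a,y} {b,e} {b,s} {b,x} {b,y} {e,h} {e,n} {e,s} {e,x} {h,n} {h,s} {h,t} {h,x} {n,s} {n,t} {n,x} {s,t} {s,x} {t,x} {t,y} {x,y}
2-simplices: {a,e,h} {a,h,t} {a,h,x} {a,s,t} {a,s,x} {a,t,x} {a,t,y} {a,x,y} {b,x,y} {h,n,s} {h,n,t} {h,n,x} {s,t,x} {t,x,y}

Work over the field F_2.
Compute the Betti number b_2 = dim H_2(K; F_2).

b_2=2

n_0=9 n_1=26 n_2=14  [Z2]
∂1: piv[ae,ah,as,at,ax,ay,be,en] rk=8  ker:bs,bx,by,eh,es,ex,hn,hs,ht,hx,ns,nt,nx,st,sx,tx,ty,xy
∂2: piv[aeh,aht,ahx,ast,asx,atx,aty,axy,bxy,hns,hnt,hnx] rk=12  ker:stx,txy
b_2=(14−12)−0=2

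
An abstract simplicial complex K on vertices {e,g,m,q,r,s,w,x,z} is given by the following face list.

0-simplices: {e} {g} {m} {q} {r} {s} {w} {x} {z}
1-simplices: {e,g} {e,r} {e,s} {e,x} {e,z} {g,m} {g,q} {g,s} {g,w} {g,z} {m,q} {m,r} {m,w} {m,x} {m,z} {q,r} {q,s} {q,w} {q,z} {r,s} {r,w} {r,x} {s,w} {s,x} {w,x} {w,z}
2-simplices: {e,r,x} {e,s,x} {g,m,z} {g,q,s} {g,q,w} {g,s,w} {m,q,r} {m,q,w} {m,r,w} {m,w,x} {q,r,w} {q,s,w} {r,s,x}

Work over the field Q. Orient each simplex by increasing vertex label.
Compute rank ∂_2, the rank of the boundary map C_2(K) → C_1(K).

rank∂_2=11

n_0=9 n_1=26 n_2=13  [Q]
∂1: piv[eg,er,es,ex,ez,gm,gq,gw] rk=8  ker:gs,gz,mq,mr,mw,mx,mz,qr,qs,qw,qz,rs,rw,rx,sw,sx,wx,wz
∂2: piv[erx,esx,gmz,gqs,gqw,gsw,mqr,mqw,mrw,mwx,rsx] rk=11  ker:qrw,qsw
rk∂_2=11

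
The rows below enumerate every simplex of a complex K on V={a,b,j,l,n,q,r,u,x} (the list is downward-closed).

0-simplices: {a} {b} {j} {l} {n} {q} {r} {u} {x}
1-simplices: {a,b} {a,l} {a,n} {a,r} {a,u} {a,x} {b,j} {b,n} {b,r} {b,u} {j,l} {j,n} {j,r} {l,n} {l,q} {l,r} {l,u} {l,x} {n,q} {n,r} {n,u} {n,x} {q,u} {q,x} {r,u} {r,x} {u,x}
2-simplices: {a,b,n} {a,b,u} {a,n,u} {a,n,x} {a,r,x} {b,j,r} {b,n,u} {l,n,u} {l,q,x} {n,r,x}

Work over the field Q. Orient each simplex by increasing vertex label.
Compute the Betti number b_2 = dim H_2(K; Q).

n_0=9 n_1=27 n_2=10  [Q]
∂1: piv[ab,al,an,ar,au,ax,bj,lq] rk=8  ker:bn,br,bu,jl,jn,jr,ln,lr,lu,lx,nq,nr,nu,nx,qu,qx,ru,rx,ux
∂2: piv[abn,abu,anu,anx,arx,bjr,lnu,lqx,nrx] rk=9  ker:bnu
b_2=(10−9)−0=1

b_2=1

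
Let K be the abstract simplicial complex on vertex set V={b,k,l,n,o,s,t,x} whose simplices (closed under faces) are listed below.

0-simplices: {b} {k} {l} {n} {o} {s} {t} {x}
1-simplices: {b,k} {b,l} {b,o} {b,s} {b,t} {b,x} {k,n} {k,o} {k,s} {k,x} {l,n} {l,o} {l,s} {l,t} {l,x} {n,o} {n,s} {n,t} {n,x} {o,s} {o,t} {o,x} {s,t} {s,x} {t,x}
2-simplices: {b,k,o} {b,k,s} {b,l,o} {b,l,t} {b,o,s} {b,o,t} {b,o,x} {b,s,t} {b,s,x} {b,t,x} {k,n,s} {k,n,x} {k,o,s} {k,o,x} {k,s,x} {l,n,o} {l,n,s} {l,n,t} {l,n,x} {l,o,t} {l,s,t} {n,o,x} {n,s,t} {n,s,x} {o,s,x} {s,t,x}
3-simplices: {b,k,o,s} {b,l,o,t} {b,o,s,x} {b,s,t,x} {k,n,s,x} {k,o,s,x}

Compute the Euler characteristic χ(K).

n_0=8 n_1=25 n_2=26 n_3=6
χ=+8−25+26−6=3

χ(K)=3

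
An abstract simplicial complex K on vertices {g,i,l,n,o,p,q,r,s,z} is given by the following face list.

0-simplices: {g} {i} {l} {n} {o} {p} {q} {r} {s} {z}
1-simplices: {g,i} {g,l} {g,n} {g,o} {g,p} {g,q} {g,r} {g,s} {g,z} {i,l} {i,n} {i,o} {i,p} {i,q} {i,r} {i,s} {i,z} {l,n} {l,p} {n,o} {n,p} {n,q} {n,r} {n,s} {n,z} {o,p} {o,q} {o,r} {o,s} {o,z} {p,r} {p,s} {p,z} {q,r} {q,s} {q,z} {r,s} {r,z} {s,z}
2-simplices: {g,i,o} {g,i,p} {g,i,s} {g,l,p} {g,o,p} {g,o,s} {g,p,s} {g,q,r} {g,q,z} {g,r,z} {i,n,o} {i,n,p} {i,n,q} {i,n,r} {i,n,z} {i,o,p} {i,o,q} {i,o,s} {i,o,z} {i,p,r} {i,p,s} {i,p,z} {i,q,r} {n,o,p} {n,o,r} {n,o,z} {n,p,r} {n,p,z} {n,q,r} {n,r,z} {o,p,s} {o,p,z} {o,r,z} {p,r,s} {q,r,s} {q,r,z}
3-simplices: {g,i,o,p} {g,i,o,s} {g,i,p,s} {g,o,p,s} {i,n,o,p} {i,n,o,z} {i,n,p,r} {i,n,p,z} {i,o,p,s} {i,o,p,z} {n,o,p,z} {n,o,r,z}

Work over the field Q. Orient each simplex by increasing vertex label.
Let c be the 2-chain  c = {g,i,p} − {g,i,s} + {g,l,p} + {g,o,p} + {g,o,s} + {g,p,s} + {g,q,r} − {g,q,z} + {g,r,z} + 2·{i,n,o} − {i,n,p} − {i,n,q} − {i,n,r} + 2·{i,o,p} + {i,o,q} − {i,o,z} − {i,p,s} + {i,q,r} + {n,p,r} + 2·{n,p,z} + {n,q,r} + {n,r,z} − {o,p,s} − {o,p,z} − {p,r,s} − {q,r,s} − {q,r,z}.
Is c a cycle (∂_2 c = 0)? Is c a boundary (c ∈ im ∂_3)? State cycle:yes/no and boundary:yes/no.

cycle:no boundary:no

n_0=10 n_1=39 n_2=36 n_3=12  [Q]
∂1: piv[gi,gl,gn,go,gp,gq,gr,gs,gz] rk=9  ker:il,in,io,ip,iq,ir,is,iz,ln,lp,no,np,nq,nr,ns,nz,op,oq,or,os,oz,pr,ps,pz,qr,qs,qz,rs,rz,sz
∂2: piv[gio,gip,gis,glp,gop,gos,gps,gqr,gqz,grz,ino,inp,inq,inr,inz,ioq,ioz,ipr,ipz,iqr,nor,nrz,prs,qrs] rk=24  ker:iop,ios,ips,nop,noz,npr,npz,nqr,ops,opz,orz,qrz
∂3: piv[giop,gios,gips,gops,inop,inoz,inpr,inpz,iopz,norz] rk=10  ker:iops,nopz
∂2c = {g,l} + 2·{g,o} − 2·{g,p} − {g,s} − {i,n} − {i,p} + {i,q} + {i,z} + {l,p} + 2·{n,o} + 2·{n,p} − 2·{n,r} − 3·{n,z} + {o,p} + {o,q} + 2·{o,s} + {p,z} + {q,r} + {q,s} − 2·{r,s} + {r,z}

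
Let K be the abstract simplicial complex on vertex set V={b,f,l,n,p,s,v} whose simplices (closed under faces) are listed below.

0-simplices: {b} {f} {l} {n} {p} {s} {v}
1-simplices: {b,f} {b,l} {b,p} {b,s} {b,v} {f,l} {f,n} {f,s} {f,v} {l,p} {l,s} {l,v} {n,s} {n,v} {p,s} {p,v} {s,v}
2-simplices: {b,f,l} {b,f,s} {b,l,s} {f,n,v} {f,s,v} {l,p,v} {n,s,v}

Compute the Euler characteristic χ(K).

χ(K)=-3

n_0=7 n_1=17 n_2=7
χ=+7−17+7=-3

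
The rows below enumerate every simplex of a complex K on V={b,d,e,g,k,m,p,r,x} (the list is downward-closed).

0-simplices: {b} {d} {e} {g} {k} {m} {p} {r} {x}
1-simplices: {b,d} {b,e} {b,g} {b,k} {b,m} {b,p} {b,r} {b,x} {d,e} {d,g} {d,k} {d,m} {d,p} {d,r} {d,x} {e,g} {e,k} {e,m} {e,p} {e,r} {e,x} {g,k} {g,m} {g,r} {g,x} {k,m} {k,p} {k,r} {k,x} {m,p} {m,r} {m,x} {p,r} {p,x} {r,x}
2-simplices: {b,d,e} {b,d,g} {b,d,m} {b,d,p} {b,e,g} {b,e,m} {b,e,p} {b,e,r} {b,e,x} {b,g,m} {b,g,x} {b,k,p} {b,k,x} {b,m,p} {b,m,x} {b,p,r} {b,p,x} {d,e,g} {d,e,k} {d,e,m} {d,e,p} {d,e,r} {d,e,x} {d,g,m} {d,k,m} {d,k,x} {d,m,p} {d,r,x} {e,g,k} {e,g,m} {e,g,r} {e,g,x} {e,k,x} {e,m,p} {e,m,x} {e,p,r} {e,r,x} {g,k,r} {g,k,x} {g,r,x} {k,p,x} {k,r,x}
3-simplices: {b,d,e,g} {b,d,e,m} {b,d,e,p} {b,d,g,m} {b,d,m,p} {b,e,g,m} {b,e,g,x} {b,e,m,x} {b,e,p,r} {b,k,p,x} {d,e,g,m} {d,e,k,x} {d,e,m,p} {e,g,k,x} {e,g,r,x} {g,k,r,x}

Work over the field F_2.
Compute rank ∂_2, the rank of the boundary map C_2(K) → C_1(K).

n_0=9 n_1=35 n_2=42 n_3=16  [Z2]
∂1: piv[bd,be,bg,bk,bm,bp,br,bx] rk=8  ker:de,dg,dk,dm,dp,dr,dx,eg,ek,em,ep,er,ex,gk,gm,gr,gx,km,kp,kr,kx,mp,mr,mx,pr,px,rx
∂2: piv[bde,bdg,bdm,bdp,beg,bem,bep,ber,bex,bgm,bgx,bkp,bkx,bmp,bmx,bpr,bpx,dek,der,dex,dkm,dkx,drx,egk,egr,gkr] rk=26  ker:deg,dem,dep,dgm,dmp,egm,egx,ekx,emp,emx,epr,erx,gkx,grx,kpx,krx
∂3: piv[bdeg,bdem,bdep,bdgm,bdmp,begm,begx,bemx,bepr,bkpx,dekx,demp,egkx,egrx,gkrx] rk=15  ker:degm
rk∂_2=26

rank∂_2=26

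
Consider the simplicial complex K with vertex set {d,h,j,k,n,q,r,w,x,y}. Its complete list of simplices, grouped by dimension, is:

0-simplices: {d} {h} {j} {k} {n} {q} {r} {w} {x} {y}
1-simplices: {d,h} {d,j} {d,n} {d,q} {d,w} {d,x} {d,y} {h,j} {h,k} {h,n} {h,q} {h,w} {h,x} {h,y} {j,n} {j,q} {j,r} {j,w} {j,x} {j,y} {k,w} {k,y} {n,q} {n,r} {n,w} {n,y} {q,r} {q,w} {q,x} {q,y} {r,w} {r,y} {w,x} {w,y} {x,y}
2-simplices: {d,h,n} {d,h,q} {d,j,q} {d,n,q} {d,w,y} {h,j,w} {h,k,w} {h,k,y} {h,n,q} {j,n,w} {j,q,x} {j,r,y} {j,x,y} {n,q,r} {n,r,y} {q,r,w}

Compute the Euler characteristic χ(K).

n_0=10 n_1=35 n_2=16
χ=+10−35+16=-9

χ(K)=-9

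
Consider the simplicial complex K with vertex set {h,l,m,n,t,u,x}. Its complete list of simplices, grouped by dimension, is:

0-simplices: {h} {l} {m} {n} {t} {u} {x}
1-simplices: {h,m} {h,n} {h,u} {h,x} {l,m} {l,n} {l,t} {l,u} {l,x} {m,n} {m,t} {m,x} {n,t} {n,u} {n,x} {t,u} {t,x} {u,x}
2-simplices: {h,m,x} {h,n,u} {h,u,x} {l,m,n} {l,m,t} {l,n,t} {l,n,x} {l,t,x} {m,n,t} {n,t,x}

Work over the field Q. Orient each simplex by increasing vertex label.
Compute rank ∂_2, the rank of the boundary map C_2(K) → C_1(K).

rank∂_2=8

n_0=7 n_1=18 n_2=10  [Q]
∂1: piv[hm,hn,hu,hx,lm,lt] rk=6  ker:ln,lu,lx,mn,mt,mx,nt,nu,nx,tu,tx,ux
∂2: piv[hmx,hnu,hux,lmn,lmt,lnt,lnx,ltx] rk=8  ker:mnt,ntx
rk∂_2=8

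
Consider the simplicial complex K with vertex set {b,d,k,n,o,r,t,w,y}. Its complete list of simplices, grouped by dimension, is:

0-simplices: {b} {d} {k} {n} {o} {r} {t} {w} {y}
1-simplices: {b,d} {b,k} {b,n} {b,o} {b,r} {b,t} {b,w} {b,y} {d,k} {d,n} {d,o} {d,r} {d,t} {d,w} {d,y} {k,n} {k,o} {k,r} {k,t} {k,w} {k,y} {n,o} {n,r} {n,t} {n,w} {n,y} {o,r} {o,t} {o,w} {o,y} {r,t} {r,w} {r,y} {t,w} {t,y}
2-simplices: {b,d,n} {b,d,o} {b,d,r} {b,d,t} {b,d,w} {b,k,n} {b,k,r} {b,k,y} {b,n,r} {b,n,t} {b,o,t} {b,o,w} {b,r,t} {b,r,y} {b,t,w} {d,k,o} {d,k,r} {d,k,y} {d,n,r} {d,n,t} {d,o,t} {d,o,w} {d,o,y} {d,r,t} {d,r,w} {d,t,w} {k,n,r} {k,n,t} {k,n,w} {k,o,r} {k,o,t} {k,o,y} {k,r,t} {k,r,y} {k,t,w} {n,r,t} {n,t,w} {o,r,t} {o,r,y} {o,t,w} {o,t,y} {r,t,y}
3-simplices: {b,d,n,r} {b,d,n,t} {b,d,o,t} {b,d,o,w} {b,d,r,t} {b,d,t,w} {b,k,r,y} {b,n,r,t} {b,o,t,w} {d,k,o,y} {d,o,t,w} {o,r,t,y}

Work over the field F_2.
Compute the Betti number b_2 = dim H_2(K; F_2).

b_2=6

n_0=9 n_1=35 n_2=42 n_3=12  [Z2]
∂1: piv[bd,bk,bn,bo,br,bt,bw,by] rk=8  ker:dk,dn,do,dr,dt,dw,dy,kn,ko,kr,kt,kw,ky,no,nr,nt,nw,ny,or,ot,ow,oy,rt,rw,ry,tw,ty
∂2: piv[bdn,bdo,bdr,bdt,bdw,bkn,bkr,bky,bnr,bnt,bot,bow,brt,bry,btw,dko,dkr,dky,doy,drw,knt,knw,kor,ktw,oty] rk=25  ker:dnr,dnt,dot,dow,drt,dtw,knr,kot,koy,krt,kry,nrt,ntw,ort,ory,otw,rty
∂3: piv[bdnr,bdnt,bdot,bdow,bdrt,bdtw,bkry,bnrt,botw,dkoy,orty] rk=11  ker:dotw
b_2=(42−25)−11=6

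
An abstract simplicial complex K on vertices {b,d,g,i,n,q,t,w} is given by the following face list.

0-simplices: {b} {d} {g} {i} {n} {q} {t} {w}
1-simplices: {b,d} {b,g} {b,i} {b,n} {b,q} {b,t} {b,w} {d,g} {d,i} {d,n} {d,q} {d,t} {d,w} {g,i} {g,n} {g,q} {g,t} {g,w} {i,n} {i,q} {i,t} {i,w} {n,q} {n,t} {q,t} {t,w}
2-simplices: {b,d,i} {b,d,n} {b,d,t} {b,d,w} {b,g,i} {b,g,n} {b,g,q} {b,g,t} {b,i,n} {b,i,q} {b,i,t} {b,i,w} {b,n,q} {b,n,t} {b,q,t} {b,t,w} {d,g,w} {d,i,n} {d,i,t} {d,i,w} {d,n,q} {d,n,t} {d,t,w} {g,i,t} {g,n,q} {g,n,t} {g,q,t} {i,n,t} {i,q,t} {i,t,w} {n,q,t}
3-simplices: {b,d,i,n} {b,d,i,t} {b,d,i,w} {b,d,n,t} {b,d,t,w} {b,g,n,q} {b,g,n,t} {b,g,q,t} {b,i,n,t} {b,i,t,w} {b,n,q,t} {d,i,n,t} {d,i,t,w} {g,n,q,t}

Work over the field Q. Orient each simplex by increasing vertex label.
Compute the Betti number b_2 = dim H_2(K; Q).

n_0=8 n_1=26 n_2=31 n_3=14  [Q]
∂1: piv[bd,bg,bi,bn,bq,bt,bw] rk=7  ker:dg,di,dn,dq,dt,dw,gi,gn,gq,gt,gw,in,iq,it,iw,nq,nt,qt,tw
∂2: piv[bdi,bdn,bdt,bdw,bgi,bgn,bgq,bgt,bin,biq,bit,biw,bnq,bnt,bqt,btw,dgw,dnq] rk=18  ker:din,dit,diw,dnt,dtw,git,gnq,gnt,gqt,int,iqt,itw,nqt
∂3: piv[bdin,bdit,bdiw,bdnt,bdtw,bgnq,bgnt,bgqt,bint,bitw,bnqt] rk=11  ker:dint,ditw,gnqt
b_2=(31−18)−11=2

b_2=2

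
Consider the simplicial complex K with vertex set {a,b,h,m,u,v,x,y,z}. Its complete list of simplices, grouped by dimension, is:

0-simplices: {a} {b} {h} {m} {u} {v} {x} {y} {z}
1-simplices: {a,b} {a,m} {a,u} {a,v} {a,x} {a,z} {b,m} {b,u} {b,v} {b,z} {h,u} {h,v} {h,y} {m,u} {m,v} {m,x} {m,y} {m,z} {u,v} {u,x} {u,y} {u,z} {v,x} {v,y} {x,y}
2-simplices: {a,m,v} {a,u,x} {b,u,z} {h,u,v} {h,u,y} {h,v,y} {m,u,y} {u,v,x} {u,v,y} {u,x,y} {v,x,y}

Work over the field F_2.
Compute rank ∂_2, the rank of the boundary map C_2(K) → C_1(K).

rank∂_2=9

n_0=9 n_1=25 n_2=11  [Z2]
∂1: piv[ab,am,au,av,ax,az,hu,hy] rk=8  ker:bm,bu,bv,bz,hv,mu,mv,mx,my,mz,uv,ux,uy,uz,vx,vy,xy
∂2: piv[amv,aux,buz,huv,huy,hvy,muy,uvx,uxy] rk=9  ker:uvy,vxy
rk∂_2=9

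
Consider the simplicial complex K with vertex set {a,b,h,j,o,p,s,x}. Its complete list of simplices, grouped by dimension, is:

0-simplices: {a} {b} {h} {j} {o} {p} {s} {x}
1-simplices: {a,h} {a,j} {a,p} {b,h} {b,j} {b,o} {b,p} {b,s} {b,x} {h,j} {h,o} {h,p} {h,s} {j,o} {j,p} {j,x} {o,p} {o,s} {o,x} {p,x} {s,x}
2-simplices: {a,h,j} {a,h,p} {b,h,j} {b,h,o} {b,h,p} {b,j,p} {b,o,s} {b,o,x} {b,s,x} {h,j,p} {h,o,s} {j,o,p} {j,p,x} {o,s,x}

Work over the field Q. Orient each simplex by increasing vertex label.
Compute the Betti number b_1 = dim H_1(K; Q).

n_0=8 n_1=21 n_2=14  [Q]
∂1: piv[ah,aj,ap,bh,bo,bs,bx] rk=7  ker:bj,bp,hj,ho,hp,hs,jo,jp,jx,op,os,ox,px,sx
∂2: piv[ahj,ahp,bhj,bho,bhp,bjp,bos,box,bsx,hos,jop,jpx] rk=12  ker:hjp,osx
b_1=(21−7)−12=2

b_1=2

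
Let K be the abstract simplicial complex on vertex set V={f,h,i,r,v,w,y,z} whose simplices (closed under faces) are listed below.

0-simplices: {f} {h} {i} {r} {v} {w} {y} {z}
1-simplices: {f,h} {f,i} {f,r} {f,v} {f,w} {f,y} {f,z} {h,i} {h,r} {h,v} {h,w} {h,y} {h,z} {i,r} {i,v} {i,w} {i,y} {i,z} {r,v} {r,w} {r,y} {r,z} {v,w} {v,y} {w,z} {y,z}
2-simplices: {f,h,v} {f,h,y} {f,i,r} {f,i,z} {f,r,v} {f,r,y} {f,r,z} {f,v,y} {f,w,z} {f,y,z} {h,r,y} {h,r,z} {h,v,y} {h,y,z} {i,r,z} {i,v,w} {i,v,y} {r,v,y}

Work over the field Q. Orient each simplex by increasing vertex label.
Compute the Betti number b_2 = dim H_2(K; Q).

b_2=4

n_0=8 n_1=26 n_2=18  [Q]
∂1: piv[fh,fi,fr,fv,fw,fy,fz] rk=7  ker:hi,hr,hv,hw,hy,hz,ir,iv,iw,iy,iz,rv,rw,ry,rz,vw,vy,wz,yz
∂2: piv[fhv,fhy,fir,fiz,frv,fry,frz,fvy,fwz,fyz,hry,hrz,ivw,ivy] rk=14  ker:hvy,hyz,irz,rvy
b_2=(18−14)−0=4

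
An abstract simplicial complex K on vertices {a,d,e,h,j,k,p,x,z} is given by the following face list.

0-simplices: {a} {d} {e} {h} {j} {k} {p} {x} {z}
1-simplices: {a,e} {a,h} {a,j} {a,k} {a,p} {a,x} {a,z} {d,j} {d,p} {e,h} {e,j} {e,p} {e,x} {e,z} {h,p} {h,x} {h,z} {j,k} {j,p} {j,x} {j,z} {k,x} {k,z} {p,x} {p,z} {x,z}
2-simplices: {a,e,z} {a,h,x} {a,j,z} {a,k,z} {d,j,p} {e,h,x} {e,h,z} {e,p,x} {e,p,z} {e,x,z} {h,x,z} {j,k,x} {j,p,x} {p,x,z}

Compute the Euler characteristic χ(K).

χ(K)=-3

n_0=9 n_1=26 n_2=14
χ=+9−26+14=-3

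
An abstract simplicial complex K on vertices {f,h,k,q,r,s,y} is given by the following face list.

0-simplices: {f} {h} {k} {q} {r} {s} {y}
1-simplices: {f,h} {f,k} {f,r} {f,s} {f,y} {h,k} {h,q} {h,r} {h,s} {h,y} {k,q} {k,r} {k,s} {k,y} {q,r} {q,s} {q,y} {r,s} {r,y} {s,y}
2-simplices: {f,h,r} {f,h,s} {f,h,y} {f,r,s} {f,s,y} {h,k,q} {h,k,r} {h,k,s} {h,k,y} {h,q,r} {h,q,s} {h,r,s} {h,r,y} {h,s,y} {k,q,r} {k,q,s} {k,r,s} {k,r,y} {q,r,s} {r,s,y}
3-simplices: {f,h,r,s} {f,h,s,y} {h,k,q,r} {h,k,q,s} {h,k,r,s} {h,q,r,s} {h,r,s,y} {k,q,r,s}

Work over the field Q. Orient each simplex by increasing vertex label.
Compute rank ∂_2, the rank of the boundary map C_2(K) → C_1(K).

rank∂_2=12

n_0=7 n_1=20 n_2=20 n_3=8  [Q]
∂1: piv[fh,fk,fr,fs,fy,hq] rk=6  ker:hk,hr,hs,hy,kq,kr,ks,ky,qr,qs,qy,rs,ry,sy
∂2: piv[fhr,fhs,fhy,frs,fsy,hkq,hkr,hks,hky,hqr,hqs,hry] rk=12  ker:hrs,hsy,kqr,kqs,krs,kry,qrs,rsy
∂3: piv[fhrs,fhsy,hkqr,hkqs,hkrs,hqrs,hrsy] rk=7  ker:kqrs
rk∂_2=12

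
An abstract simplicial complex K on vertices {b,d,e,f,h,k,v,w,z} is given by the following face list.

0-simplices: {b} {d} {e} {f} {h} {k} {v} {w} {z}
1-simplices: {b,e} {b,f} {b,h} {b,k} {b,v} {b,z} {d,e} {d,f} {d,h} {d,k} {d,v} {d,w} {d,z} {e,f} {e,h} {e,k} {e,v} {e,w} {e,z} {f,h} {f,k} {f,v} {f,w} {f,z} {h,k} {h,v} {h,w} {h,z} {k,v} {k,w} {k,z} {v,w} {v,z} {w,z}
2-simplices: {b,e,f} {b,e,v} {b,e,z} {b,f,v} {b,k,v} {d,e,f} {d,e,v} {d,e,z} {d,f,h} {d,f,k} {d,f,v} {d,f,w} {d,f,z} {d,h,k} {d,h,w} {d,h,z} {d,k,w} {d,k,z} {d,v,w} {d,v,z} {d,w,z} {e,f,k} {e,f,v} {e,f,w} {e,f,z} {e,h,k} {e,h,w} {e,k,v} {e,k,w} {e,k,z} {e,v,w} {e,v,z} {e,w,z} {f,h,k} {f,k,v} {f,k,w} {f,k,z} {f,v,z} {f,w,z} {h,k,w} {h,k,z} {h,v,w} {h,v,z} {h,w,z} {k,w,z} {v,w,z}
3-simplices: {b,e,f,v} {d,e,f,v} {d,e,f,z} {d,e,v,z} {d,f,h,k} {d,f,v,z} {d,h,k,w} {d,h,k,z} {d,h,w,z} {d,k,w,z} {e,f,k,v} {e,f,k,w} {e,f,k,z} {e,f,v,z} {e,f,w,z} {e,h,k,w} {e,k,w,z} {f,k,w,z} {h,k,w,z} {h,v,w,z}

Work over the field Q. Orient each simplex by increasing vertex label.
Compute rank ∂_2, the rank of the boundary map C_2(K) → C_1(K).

rank∂_2=25

n_0=9 n_1=34 n_2=46 n_3=20  [Q]
∂1: piv[be,bf,bh,bk,bv,bz,de,dw] rk=8  ker:df,dh,dk,dv,dz,ef,eh,ek,ev,ew,ez,fh,fk,fv,fw,fz,hk,hv,hw,hz,kv,kw,kz,vw,vz,wz
∂2: piv[bef,bev,bez,bfv,bkv,def,dev,dez,dfh,dfk,dfw,dfz,dhk,dhw,dhz,dkw,dkz,dvw,dvz,dwz,efk,efw,ehk,ekv,hvw] rk=25  ker:dfv,efv,efz,ehw,ekw,ekz,evw,evz,ewz,fhk,fkv,fkw,fkz,fvz,fwz,hkw,hkz,hvz,hwz,kwz,vwz
∂3: piv[befv,defv,defz,devz,dfhk,dfvz,dhkw,dhkz,dhwz,dkwz,efkv,efkw,efkz,efwz,ehkw,ekwz,hvwz] rk=17  ker:efvz,fkwz,hkwz
rk∂_2=25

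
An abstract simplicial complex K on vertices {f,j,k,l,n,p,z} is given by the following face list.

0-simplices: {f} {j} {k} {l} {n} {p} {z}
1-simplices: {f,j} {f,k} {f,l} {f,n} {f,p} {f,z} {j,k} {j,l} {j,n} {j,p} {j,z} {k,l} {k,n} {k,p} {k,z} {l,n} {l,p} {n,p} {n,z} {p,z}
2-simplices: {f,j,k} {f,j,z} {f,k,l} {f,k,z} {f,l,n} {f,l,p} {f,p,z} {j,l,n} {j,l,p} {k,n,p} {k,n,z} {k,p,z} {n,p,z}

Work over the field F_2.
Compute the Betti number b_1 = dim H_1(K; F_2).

b_1=2

n_0=7 n_1=20 n_2=13  [Z2]
∂1: piv[fj,fk,fl,fn,fp,fz] rk=6  ker:jk,jl,jn,jp,jz,kl,kn,kp,kz,ln,lp,np,nz,pz
∂2: piv[fjk,fjz,fkl,fkz,fln,flp,fpz,jln,jlp,knp,knz,kpz] rk=12  ker:npz
b_1=(20−6)−12=2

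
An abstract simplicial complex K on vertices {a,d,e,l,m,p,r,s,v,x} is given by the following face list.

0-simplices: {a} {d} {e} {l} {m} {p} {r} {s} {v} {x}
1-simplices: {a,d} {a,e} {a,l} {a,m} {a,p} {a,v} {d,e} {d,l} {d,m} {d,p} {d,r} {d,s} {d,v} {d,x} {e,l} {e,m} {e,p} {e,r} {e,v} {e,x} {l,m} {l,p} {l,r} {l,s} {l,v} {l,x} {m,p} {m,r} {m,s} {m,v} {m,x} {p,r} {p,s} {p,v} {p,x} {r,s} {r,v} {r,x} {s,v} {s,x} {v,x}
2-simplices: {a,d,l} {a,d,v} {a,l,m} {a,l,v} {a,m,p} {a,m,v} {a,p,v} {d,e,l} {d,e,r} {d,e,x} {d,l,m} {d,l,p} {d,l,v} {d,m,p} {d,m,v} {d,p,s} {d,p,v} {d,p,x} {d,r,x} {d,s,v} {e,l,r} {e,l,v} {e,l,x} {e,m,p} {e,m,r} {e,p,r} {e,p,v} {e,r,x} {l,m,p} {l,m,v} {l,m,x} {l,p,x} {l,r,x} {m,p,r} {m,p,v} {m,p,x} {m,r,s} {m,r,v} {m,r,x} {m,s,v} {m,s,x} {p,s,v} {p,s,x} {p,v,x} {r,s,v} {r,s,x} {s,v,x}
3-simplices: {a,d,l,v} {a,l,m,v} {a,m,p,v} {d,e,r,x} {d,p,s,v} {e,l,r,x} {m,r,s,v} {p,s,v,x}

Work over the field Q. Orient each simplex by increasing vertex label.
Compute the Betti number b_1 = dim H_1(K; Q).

b_1=2

n_0=10 n_1=41 n_2=47 n_3=8  [Q]
∂1: piv[ad,ae,al,am,ap,av,dr,ds,dx] rk=9  ker:de,dl,dm,dp,dv,el,em,ep,er,ev,ex,lm,lp,lr,ls,lv,lx,mp,mr,ms,mv,mx,pr,ps,pv,px,rs,rv,rx,sv,sx,vx
∂2: piv[adl,adv,alm,alv,amp,amv,apv,del,der,dex,dlm,dlp,dmp,dps,dpx,drx,dsv,elr,elv,elx,emp,emr,epr,epv,lmx,mrs,mrv,msv,msx,pvx] rk=30  ker:dlv,dmv,dpv,erx,lmp,lmv,lpx,lrx,mpr,mpv,mpx,mrx,psv,psx,rsv,rsx,svx
∂3: piv[adlv,almv,ampv,derx,dpsv,elrx,mrsv,psvx] rk=8
b_1=(41−9)−30=2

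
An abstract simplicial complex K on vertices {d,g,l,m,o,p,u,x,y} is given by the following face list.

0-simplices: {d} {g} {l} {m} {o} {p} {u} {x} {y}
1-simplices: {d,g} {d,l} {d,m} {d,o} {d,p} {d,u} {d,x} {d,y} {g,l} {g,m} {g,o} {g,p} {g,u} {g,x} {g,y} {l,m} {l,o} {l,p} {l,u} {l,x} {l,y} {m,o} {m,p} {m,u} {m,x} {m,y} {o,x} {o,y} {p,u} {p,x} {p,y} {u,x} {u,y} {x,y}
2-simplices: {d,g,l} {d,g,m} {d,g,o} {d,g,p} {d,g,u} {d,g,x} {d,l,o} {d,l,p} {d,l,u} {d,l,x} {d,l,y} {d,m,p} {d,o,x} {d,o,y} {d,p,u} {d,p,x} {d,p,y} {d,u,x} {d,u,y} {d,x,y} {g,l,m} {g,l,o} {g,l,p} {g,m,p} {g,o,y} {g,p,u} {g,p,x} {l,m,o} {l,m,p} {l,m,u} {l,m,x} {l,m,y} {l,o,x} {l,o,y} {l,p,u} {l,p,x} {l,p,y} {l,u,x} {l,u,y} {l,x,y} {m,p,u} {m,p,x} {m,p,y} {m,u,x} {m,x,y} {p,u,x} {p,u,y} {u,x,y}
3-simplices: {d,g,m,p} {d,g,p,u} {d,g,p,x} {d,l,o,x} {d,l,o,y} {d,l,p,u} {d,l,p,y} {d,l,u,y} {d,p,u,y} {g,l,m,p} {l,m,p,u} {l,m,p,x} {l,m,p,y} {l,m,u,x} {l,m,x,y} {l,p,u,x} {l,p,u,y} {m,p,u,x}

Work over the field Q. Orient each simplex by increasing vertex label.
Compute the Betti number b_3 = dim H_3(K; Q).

n_0=9 n_1=34 n_2=48 n_3=18  [Q]
∂1: piv[dg,dl,dm,do,dp,du,dx,dy] rk=8  ker:gl,gm,go,gp,gu,gx,gy,lm,lo,lp,lu,lx,ly,mo,mp,mu,mx,my,ox,oy,pu,px,py,ux,uy,xy
∂2: piv[dgl,dgm,dgo,dgp,dgu,dgx,dlo,dlp,dlu,dlx,dly,dmp,dox,doy,dpu,dpx,dpy,dux,duy,dxy,glm,goy,lmo,lmu,lmx,lmy] rk=26  ker:glo,glp,gmp,gpu,gpx,lmp,lox,loy,lpu,lpx,lpy,lux,luy,lxy,mpu,mpx,mpy,mux,mxy,pux,puy,uxy
∂3: piv[dgmp,dgpu,dgpx,dlox,dloy,dlpu,dlpy,dluy,dpuy,glmp,lmpu,lmpx,lmpy,lmux,lmxy,lpux] rk=16  ker:lpuy,mpux
b_3=(18−16)−0=2

b_3=2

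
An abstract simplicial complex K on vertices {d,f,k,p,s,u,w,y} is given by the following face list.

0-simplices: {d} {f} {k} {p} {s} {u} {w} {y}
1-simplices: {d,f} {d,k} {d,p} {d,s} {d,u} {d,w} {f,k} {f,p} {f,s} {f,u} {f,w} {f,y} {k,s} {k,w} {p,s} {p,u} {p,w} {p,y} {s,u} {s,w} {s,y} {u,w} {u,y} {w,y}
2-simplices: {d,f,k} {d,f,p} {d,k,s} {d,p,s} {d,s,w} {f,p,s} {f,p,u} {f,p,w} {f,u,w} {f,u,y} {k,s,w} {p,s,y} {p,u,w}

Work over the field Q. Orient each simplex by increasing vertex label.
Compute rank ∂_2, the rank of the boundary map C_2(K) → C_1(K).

rank∂_2=12

n_0=8 n_1=24 n_2=13  [Q]
∂1: piv[df,dk,dp,ds,du,dw,fy] rk=7  ker:fk,fp,fs,fu,fw,ks,kw,ps,pu,pw,py,su,sw,sy,uw,uy,wy
∂2: piv[dfk,dfp,dks,dps,dsw,fps,fpu,fpw,fuw,fuy,ksw,psy] rk=12  ker:puw
rk∂_2=12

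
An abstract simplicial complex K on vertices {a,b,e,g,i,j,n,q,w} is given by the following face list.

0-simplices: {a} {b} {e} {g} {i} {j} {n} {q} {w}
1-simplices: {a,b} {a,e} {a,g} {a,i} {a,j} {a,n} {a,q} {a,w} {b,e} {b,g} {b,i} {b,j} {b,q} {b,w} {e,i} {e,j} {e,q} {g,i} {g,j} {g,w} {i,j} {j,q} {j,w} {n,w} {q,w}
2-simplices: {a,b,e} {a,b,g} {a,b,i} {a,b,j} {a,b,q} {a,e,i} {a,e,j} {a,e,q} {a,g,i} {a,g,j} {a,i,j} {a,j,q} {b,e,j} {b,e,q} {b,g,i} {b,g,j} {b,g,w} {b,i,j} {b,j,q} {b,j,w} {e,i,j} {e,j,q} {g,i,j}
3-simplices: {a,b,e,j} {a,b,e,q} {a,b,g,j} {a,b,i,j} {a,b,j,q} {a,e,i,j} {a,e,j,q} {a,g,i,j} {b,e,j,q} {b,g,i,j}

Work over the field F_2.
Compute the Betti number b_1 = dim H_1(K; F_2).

n_0=9 n_1=25 n_2=23 n_3=10  [Z2]
∂1: piv[ab,ae,ag,ai,aj,an,aq,aw] rk=8  ker:be,bg,bi,bj,bq,bw,ei,ej,eq,gi,gj,gw,ij,jq,jw,nw,qw
∂2: piv[abe,abg,abi,abj,abq,aei,aej,aeq,agi,agj,aij,ajq,bgw,bjw] rk=14  ker:bej,beq,bgi,bgj,bij,bjq,eij,ejq,gij
∂3: piv[abej,abeq,abgj,abij,abjq,aeij,aejq,agij,bgij] rk=9  ker:bejq
b_1=(25−8)−14=3

b_1=3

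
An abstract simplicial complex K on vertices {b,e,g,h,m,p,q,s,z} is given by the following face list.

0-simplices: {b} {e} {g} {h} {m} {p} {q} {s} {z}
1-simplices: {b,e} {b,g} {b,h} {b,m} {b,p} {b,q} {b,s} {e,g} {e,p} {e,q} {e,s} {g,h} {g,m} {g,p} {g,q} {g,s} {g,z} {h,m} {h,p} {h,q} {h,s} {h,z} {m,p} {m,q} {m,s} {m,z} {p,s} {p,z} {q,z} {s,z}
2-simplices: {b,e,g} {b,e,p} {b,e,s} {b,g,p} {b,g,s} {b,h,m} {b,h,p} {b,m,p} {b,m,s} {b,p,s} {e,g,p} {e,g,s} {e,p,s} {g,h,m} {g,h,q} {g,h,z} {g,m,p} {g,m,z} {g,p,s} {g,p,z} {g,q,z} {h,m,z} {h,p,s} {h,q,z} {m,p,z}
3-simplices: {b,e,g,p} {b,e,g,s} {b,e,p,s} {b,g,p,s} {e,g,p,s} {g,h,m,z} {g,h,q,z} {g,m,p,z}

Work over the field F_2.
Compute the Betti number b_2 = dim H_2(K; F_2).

b_2=0

n_0=9 n_1=30 n_2=25 n_3=8  [Z2]
∂1: piv[be,bg,bh,bm,bp,bq,bs,gz] rk=8  ker:eg,ep,eq,es,gh,gm,gp,gq,gs,hm,hp,hq,hs,hz,mp,mq,ms,mz,ps,pz,qz,sz
∂2: piv[beg,bep,bes,bgp,bgs,bhm,bhp,bmp,bms,bps,ghm,ghq,ghz,gmp,gmz,gpz,gqz,hps] rk=18  ker:egp,egs,eps,gps,hmz,hqz,mpz
∂3: piv[begp,begs,beps,bgps,ghmz,ghqz,gmpz] rk=7  ker:egps
b_2=(25−18)−7=0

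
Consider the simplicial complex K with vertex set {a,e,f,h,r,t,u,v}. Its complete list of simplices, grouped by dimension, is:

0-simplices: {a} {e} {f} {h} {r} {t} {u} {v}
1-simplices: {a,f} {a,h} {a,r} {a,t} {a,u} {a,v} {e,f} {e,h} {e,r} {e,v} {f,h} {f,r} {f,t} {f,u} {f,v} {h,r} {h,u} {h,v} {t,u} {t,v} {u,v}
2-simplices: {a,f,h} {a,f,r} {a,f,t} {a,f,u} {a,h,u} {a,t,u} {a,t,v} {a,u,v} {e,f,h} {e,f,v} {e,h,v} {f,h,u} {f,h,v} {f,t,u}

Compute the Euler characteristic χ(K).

n_0=8 n_1=21 n_2=14
χ=+8−21+14=1

χ(K)=1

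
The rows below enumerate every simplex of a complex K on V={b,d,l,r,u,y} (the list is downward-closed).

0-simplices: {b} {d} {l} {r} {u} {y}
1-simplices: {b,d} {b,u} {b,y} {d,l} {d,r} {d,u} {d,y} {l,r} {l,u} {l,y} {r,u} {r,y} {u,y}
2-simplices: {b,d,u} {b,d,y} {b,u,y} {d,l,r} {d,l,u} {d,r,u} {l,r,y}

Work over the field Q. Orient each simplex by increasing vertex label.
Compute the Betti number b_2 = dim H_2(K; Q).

b_2=0

n_0=6 n_1=13 n_2=7  [Q]
∂1: piv[bd,bu,by,dl,dr] rk=5  ker:du,dy,lr,lu,ly,ru,ry,uy
∂2: piv[bdu,bdy,buy,dlr,dlu,dru,lry] rk=7
b_2=(7−7)−0=0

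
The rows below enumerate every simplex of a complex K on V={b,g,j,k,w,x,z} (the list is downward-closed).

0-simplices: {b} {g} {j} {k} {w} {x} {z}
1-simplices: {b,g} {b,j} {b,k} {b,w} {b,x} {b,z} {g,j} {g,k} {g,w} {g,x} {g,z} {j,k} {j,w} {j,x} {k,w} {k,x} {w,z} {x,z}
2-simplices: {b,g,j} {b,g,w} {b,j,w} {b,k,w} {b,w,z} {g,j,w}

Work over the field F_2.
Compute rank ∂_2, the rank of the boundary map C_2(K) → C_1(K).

rank∂_2=5

n_0=7 n_1=18 n_2=6  [Z2]
∂1: piv[bg,bj,bk,bw,bx,bz] rk=6  ker:gj,gk,gw,gx,gz,jk,jw,jx,kw,kx,wz,xz
∂2: piv[bgj,bgw,bjw,bkw,bwz] rk=5  ker:gjw
rk∂_2=5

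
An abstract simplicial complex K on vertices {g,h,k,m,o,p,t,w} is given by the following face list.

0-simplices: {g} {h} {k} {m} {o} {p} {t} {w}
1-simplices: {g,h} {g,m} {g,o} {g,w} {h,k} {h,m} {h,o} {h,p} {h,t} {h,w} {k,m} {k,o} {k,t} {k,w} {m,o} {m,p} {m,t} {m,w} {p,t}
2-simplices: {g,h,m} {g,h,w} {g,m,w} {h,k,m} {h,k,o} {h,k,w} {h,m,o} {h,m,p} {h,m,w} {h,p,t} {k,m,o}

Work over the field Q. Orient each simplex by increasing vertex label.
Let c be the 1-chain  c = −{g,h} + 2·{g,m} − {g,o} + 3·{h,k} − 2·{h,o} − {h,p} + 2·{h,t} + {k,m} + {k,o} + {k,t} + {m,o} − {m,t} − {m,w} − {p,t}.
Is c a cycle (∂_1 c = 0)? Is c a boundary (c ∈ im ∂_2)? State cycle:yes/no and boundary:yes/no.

cycle:no boundary:no

n_0=8 n_1=19 n_2=11  [Q]
∂1: piv[gh,gm,go,gw,hk,hp,ht] rk=7  ker:hm,ho,hw,km,ko,kt,kw,mo,mp,mt,mw,pt
∂2: piv[ghm,ghw,gmw,hkm,hko,hkw,hmo,hmp,hpt] rk=9  ker:hmw,kmo
∂1c = −3·{h} + 4·{m} − {o} + {t} − {w}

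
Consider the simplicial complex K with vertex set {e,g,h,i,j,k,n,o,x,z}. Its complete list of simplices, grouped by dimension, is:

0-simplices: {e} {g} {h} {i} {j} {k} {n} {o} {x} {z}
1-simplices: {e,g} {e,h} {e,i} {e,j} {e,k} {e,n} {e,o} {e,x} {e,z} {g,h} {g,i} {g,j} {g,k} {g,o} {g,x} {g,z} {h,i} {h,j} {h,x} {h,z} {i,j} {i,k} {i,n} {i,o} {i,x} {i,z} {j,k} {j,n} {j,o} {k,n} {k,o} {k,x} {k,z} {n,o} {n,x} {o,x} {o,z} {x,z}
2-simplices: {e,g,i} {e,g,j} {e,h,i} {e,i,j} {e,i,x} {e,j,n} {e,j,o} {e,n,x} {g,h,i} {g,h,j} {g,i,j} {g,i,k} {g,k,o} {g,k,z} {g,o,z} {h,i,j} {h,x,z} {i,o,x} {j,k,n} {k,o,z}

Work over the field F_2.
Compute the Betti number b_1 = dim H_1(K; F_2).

n_0=10 n_1=38 n_2=20  [Z2]
∂1: piv[eg,eh,ei,ej,ek,en,eo,ex,ez] rk=9  ker:gh,gi,gj,gk,go,gx,gz,hi,hj,hx,hz,ij,ik,in,io,ix,iz,jk,jn,jo,kn,ko,kx,kz,no,nx,ox,oz,xz
∂2: piv[egi,egj,ehi,eij,eix,ejn,ejo,enx,ghi,ghj,gik,gko,gkz,goz,hxz,iox,jkn] rk=17  ker:gij,hij,koz
b_1=(38−9)−17=12

b_1=12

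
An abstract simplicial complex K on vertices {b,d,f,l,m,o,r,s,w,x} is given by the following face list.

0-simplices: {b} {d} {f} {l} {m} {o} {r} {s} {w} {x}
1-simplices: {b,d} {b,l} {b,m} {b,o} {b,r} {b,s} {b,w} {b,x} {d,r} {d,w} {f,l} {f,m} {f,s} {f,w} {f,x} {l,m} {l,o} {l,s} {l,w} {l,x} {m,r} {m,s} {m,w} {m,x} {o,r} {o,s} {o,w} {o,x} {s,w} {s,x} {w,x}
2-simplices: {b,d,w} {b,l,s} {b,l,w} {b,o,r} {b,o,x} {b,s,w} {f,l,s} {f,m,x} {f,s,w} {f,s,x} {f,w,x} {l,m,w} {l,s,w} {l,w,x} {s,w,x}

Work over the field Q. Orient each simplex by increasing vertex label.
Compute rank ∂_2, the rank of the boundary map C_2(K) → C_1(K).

n_0=10 n_1=31 n_2=15  [Q]
∂1: piv[bd,bl,bm,bo,br,bs,bw,bx,fl] rk=9  ker:dr,dw,fm,fs,fw,fx,lm,lo,ls,lw,lx,mr,ms,mw,mx,or,os,ow,ox,sw,sx,wx
∂2: piv[bdw,bls,blw,bor,box,bsw,fls,fmx,fsw,fsx,fwx,lmw,lwx] rk=13  ker:lsw,swx
rk∂_2=13

rank∂_2=13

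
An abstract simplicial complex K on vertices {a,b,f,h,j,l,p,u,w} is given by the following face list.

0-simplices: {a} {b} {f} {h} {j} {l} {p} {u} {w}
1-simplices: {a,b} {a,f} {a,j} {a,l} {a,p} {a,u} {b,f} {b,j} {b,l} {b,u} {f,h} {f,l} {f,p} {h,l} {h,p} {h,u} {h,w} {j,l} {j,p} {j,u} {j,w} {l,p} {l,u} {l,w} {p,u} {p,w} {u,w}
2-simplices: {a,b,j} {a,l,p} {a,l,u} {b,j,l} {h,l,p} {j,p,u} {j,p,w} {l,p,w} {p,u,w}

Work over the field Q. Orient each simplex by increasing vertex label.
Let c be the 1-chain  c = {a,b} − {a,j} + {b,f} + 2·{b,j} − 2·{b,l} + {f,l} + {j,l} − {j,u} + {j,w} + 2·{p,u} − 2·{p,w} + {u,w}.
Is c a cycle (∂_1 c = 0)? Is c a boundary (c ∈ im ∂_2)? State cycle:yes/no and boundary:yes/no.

cycle:yes boundary:no

n_0=9 n_1=27 n_2=9  [Q]
∂1: piv[ab,af,aj,al,ap,au,fh,hw] rk=8  ker:bf,bj,bl,bu,fl,fp,hl,hp,hu,jl,jp,ju,jw,lp,lu,lw,pu,pw,uw
∂2: piv[abj,alp,alu,bjl,hlp,jpu,jpw,lpw,puw] rk=9
∂1c = 0
c vs im∂2: residual ≠ 0 ⇒ not boundary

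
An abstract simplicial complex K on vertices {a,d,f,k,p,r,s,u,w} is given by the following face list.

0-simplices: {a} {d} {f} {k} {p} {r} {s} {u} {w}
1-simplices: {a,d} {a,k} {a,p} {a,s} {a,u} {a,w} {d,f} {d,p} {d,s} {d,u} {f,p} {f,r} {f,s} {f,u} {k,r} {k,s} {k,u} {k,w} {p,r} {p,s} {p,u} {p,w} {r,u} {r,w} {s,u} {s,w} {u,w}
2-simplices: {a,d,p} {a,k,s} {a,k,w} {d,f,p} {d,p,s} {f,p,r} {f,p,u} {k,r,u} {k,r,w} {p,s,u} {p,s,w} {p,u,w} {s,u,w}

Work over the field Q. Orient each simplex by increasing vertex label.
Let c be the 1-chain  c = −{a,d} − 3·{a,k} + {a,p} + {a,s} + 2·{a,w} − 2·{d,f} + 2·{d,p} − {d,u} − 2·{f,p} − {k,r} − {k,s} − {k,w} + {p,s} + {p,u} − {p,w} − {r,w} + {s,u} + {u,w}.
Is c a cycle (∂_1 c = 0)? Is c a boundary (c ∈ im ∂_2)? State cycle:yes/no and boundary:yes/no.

cycle:yes boundary:no

n_0=9 n_1=27 n_2=13  [Q]
∂1: piv[ad,ak,ap,as,au,aw,df,fr] rk=8  ker:dp,ds,du,fp,fs,fu,kr,ks,ku,kw,pr,ps,pu,pw,ru,rw,su,sw,uw
∂2: piv[adp,aks,akw,dfp,dps,fpr,fpu,kru,krw,psu,psw,puw] rk=12  ker:suw
∂1c = 0
c vs im∂2: residual ≠ 0 ⇒ not boundary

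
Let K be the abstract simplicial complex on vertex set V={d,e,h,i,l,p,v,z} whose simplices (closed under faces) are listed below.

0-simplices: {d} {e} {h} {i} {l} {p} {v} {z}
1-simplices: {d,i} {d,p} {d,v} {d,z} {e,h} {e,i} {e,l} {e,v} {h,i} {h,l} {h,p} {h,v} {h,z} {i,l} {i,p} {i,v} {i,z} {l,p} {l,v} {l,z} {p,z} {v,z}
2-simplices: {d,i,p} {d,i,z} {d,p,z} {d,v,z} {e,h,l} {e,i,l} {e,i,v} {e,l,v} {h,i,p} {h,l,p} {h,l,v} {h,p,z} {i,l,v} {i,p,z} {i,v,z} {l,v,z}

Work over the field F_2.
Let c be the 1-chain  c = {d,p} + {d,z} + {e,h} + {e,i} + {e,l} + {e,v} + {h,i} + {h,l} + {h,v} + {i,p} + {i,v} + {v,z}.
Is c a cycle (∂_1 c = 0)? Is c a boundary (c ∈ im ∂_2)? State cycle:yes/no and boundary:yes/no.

cycle:yes boundary:no

n_0=8 n_1=22 n_2=16  [Z2]
∂1: piv[di,dp,dv,dz,eh,ei,el] rk=7  ker:ev,hi,hl,hp,hv,hz,il,ip,iv,iz,lp,lv,lz,pz,vz
∂2: piv[dip,diz,dpz,dvz,ehl,eil,eiv,elv,hip,hlp,hlv,hpz,ivz,lvz] rk=14  ker:ilv,ipz
∂1c = 0
c vs im∂2: residual ≠ 0 ⇒ not boundary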